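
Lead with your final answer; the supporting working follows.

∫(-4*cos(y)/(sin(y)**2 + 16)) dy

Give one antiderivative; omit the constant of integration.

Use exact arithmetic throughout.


The answer is -atan(sin(y)/4).
Step 1. Substitute u = sin(y), turning ∫(-4*cos(y)/(sin(y)**2 + 16)) dy into ∫(-4/(u**2 + 16)) du: now ∫(-4/(u**2 + 16)) du.
Step 2. Evaluate the standard form: now -atan(u/4).
Step 3. Substitute back u = sin(y): now -atan(sin(y)/4).
Answer: -atan(sin(y)/4).


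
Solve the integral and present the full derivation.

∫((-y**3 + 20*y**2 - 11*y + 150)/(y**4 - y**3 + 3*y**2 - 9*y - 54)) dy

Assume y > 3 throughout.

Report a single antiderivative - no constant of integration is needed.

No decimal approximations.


Step 1. Decompose ∫((-y**3 + 20*y**2 - 11*y + 150)/(y**4 - y**3 + 3*y**2 - 9*y - 54)) dy by partial fractions, (-y**3 + 20*y**2 - 11*y + 150)/(y**4 - y**3 + 3*y**2 - 9*y - 54) = 2/(y**2 + 9) - 4/(y + 2) + 3/(y - 3): now ∫(3/(y - 3)) dy + ∫(-4/(y + 2)) dy + ∫(2/(y**2 + 9)) dy.
Step 2. Evaluate the standard form [assuming y > -2]: now -4*log(y + 2) + ∫(3/(y - 3)) dy + ∫(2/(y**2 + 9)) dy.
Step 3. Evaluate the standard form [assuming y > 3]: now 3*log(y - 3) - 4*log(y + 2) + ∫(2/(y**2 + 9)) dy.
Step 4. Evaluate the standard form: now 3*log(y - 3) - 4*log(y + 2) + 2*atan(y/3)/3.
Answer: 3*log(y - 3) - 4*log(y + 2) + 2*atan(y/3)/3.


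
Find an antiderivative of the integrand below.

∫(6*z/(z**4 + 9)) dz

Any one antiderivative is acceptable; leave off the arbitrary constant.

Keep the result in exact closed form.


Answer: atan(z**2/3).


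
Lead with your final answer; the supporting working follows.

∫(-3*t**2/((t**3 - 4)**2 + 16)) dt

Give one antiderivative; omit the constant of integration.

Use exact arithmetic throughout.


The answer is -atan(t**3/4 - 1)/4.
Step 1. Substitute u = t**3 - 4, turning ∫(-3*t**2/((t**3 - 4)**2 + 16)) dt into ∫(-1/(u**2 + 16)) du: now ∫(-1/(u**2 + 16)) du.
Step 2. Evaluate the standard form: now -atan(u/4)/4.
Step 3. Substitute back u = t**3 - 4: now -atan(t**3/4 - 1)/4.
Answer: -atan(t**3/4 - 1)/4.


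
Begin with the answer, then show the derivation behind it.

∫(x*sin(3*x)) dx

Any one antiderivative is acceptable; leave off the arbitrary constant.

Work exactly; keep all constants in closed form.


The answer is -x*cos(3*x)/3 + sin(3*x)/9.
Step 1. Integrate ∫(x*sin(3*x)) dx by parts with u = x, dv = (sin(3*x)) dx, so v = -cos(3*x)/3: now -x*cos(3*x)/3 + ∫(cos(3*x)/3) dx.
Step 2. Evaluate the standard form: now -x*cos(3*x)/3 + sin(3*x)/9.
Answer: -x*cos(3*x)/3 + sin(3*x)/9.


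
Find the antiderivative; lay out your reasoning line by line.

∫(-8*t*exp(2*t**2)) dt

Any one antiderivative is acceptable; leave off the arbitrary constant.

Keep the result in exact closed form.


Step 1. Substitute u = t**2, turning ∫(-8*t*exp(2*t**2)) dt into ∫(-4*exp(2*u)) du: now ∫(-4*exp(2*u)) du.
Step 2. Evaluate the standard form: now -2*exp(2*u).
Step 3. Substitute back u = t**2: now -2*exp(2*t**2).
Answer: -2*exp(2*t**2).


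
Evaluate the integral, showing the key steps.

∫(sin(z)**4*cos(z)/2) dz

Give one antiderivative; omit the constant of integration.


Step 1. Substitute u = sin(z), turning ∫(sin(z)**4*cos(z)/2) dz into ∫(u**4/2) du: now ∫(u**4/2) du.
Step 2. Evaluate the standard form: now u**5/10.
Step 3. Substitute back u = sin(z): now sin(z)**5/10.
Answer: sin(z)**5/10.


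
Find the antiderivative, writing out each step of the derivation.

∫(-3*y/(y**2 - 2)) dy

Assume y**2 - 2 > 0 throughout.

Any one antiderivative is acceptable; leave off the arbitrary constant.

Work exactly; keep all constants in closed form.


Step 1. Substitute u = y**2 - 2, turning ∫(-3*y/(y**2 - 2)) dy into ∫(-3/(2*u)) du: now ∫(-3/(2*u)) du.
Step 2. Evaluate the standard form [assuming u > 0]: now -3*log(u)/2.
Step 3. Substitute back u = y**2 - 2: now -3*log(y**2 - 2)/2.
Answer: -3*log(y**2 - 2)/2.


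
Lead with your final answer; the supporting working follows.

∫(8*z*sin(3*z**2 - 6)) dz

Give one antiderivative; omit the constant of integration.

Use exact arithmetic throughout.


The answer is -4*cos(3*z**2 - 6)/3.
Step 1. Substitute u = z**2 - 2, turning ∫(8*z*sin(3*z**2 - 6)) dz into ∫(4*sin(3*u)) du: now ∫(4*sin(3*u)) du.
Step 2. Evaluate the standard form: now -4*cos(3*u)/3.
Step 3. Substitute back u = z**2 - 2: now -4*cos(3*z**2 - 6)/3.
Answer: -4*cos(3*z**2 - 6)/3.


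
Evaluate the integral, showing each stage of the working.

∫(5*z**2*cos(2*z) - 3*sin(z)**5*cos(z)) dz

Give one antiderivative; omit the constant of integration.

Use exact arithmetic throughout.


Step 1. Rewrite: now ∫(5*z**2*cos(2*z)) dz + ∫(-3*sin(z)**5*cos(z)) dz.
Step 2. Substitute u = sin(z), turning ∫(-3*sin(z)**5*cos(z)) dz into ∫(-3*u**5) du: now ∫(-3*u**5) du + ∫(5*z**2*cos(2*z)) dz.
Step 3. Evaluate the standard form: now -u**6/2 + ∫(5*z**2*cos(2*z)) dz.
Step 4. Substitute back u = sin(z): now -sin(z)**6/2 + ∫(5*z**2*cos(2*z)) dz.
Step 5. Integrate ∫(5*z**2*cos(2*z)) dz by parts with u = z**2, dv = (5*cos(2*z)) dz, so v = 5*sin(2*z)/2: now 5*z**2*sin(2*z)/2 - sin(z)**6/2 + ∫(-5*z*sin(2*z)) dz.
Step 6. Integrate ∫(-5*z*sin(2*z)) dz by parts with u = z, dv = (-5*sin(2*z)) dz, so v = 5*cos(2*z)/2: now 5*z**2*sin(2*z)/2 + 5*z*cos(2*z)/2 - sin(z)**6/2 + ∫(-5*cos(2*z)/2) dz.
Step 7. Evaluate the standard form: now 5*z**2*sin(2*z)/2 + 5*z*cos(2*z)/2 - sin(z)**6/2 - 5*sin(2*z)/4.
Answer: 5*z**2*sin(2*z)/2 + 5*z*cos(2*z)/2 - sin(z)**6/2 - 5*sin(2*z)/4.


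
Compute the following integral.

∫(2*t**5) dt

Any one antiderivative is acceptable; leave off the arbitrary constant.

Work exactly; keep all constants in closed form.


Answer: t**6/3.


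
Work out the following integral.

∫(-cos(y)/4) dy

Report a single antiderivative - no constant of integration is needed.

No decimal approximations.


Answer: -sin(y)/4.


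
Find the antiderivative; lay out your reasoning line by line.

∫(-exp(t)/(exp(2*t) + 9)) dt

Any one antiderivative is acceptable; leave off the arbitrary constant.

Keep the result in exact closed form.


Step 1. Substitute u = exp(t), turning ∫(-exp(t)/(exp(2*t) + 9)) dt into ∫(-1/(u**2 + 9)) du: now ∫(-1/(u**2 + 9)) du.
Step 2. Evaluate the standard form: now -atan(u/3)/3.
Step 3. Substitute back u = exp(t): now -atan(exp(t)/3)/3.
Answer: -atan(exp(t)/3)/3.


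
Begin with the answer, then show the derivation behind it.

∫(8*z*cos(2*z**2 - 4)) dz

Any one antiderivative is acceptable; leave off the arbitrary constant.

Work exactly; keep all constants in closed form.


The answer is 2*sin(2*z**2 - 4).
Step 1. Substitute u = z**2 - 2, turning ∫(8*z*cos(2*z**2 - 4)) dz into ∫(4*cos(2*u)) du: now ∫(4*cos(2*u)) du.
Step 2. Evaluate the standard form: now 2*sin(2*u).
Step 3. Substitute back u = z**2 - 2: now 2*sin(2*z**2 - 4).
Answer: 2*sin(2*z**2 - 4).


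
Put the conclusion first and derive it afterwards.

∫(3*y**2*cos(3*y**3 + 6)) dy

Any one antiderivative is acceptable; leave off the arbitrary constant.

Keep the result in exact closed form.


The answer is sin(3*y**3 + 6)/3.
Step 1. Substitute u = y**3 + 2, turning ∫(3*y**2*cos(3*y**3 + 6)) dy into ∫(cos(3*u)) du: now ∫(cos(3*u)) du.
Step 2. Evaluate the standard form: now sin(3*u)/3.
Step 3. Substitute back u = y**3 + 2: now sin(3*y**3 + 6)/3.
Answer: sin(3*y**3 + 6)/3.


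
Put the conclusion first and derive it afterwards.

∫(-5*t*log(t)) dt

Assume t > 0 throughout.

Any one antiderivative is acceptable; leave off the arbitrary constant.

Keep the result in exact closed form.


The answer is -5*t**2*log(t)/2 + 5*t**2/4.
Step 1. Integrate ∫(-5*t*log(t)) dt by parts with u = log(t), dv = (-5*t) dt, so v = -5*t**2/2 [assuming t > 0]: now -5*t**2*log(t)/2 + ∫(5*t/2) dt.
Step 2. Evaluate the standard form: now -5*t**2*log(t)/2 + 5*t**2/4.
Answer: -5*t**2*log(t)/2 + 5*t**2/4.


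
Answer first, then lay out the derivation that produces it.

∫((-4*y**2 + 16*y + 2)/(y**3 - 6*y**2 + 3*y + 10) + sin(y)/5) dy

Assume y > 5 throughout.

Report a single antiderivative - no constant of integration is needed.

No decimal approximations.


The answer is -log(y - 5) - 2*log(y - 2) - log(y + 1) - cos(y)/5.
Step 1. Rewrite: now ∫((-4*y**2 + 16*y + 2)/(y**3 - 6*y**2 + 3*y + 10)) dy + ∫(sin(y)/5) dy.
Step 2. Evaluate the standard form: now -cos(y)/5 + ∫((-4*y**2 + 16*y + 2)/(y**3 - 6*y**2 + 3*y + 10)) dy.
Step 3. Decompose ∫((-4*y**2 + 16*y + 2)/(y**3 - 6*y**2 + 3*y + 10)) dy by partial fractions, (-4*y**2 + 16*y + 2)/(y**3 - 6*y**2 + 3*y + 10) = -1/(y + 1) - 2/(y - 2) - 1/(y - 5): now -cos(y)/5 + ∫(-1/(y - 5)) dy + ∫(-2/(y - 2)) dy + ∫(-1/(y + 1)) dy.
Step 4. Evaluate the standard form [assuming y > -1]: now -log(y + 1) - cos(y)/5 + ∫(-1/(y - 5)) dy + ∫(-2/(y - 2)) dy.
Step 5. Evaluate the standard form [assuming y > 5]: now -log(y - 5) - log(y + 1) - cos(y)/5 + ∫(-2/(y - 2)) dy.
Step 6. Evaluate the standard form [assuming y > 2]: now -log(y - 5) - 2*log(y - 2) - log(y + 1) - cos(y)/5.
Answer: -log(y - 5) - 2*log(y - 2) - log(y + 1) - cos(y)/5.


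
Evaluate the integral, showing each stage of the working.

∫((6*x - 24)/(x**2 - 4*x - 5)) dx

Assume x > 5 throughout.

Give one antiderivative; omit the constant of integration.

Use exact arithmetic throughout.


Step 1. Decompose ∫((6*x - 24)/(x**2 - 4*x - 5)) dx by partial fractions, (6*x - 24)/(x**2 - 4*x - 5) = 5/(x + 1) + 1/(x - 5): now ∫(1/(x - 5)) dx + ∫(5/(x + 1)) dx.
Step 2. Evaluate the standard form [assuming x > 5]: now log(x - 5) + ∫(5/(x + 1)) dx.
Step 3. Evaluate the standard form [assuming x > -1]: now log(x - 5) + 5*log(x + 1).
Answer: log(x - 5) + 5*log(x + 1).


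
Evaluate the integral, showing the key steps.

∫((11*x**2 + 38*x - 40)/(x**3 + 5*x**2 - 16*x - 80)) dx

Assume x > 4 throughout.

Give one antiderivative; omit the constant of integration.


Step 1. Decompose ∫((11*x**2 + 38*x - 40)/(x**3 + 5*x**2 - 16*x - 80)) dx by partial fractions, (11*x**2 + 38*x - 40)/(x**3 + 5*x**2 - 16*x - 80) = 5/(x + 5) + 2/(x + 4) + 4/(x - 4): now ∫(4/(x - 4)) dx + ∫(2/(x + 4)) dx + ∫(5/(x + 5)) dx.
Step 2. Evaluate the standard form [assuming x > 4]: now 4*log(x - 4) + ∫(2/(x + 4)) dx + ∫(5/(x + 5)) dx.
Step 3. Evaluate the standard form [assuming x > -4]: now 4*log(x - 4) + 2*log(x + 4) + ∫(5/(x + 5)) dx.
Step 4. Evaluate the standard form [assuming x > -5]: now 4*log(x - 4) + 2*log(x + 4) + 5*log(x + 5).
Answer: 4*log(x - 4) + 2*log(x + 4) + 5*log(x + 5).


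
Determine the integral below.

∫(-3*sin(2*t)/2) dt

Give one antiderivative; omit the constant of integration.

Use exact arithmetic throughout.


Answer: 3*cos(2*t)/4.


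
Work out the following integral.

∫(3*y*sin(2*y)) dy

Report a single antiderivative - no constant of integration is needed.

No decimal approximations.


Answer: -3*y*cos(2*y)/2 + 3*sin(2*y)/4.


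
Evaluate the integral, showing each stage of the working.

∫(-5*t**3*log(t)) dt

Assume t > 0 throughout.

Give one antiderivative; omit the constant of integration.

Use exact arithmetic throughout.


Step 1. Integrate ∫(-5*t**3*log(t)) dt by parts with u = log(t), dv = (-5*t**3) dt, so v = -5*t**4/4 [assuming t > 0]: now -5*t**4*log(t)/4 + ∫(5*t**3/4) dt.
Step 2. Evaluate the standard form: now -5*t**4*log(t)/4 + 5*t**4/16.
Answer: -5*t**4*log(t)/4 + 5*t**4/16.


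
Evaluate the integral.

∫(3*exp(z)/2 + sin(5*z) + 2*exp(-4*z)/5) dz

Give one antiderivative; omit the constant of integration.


Answer: 3*exp(z)/2 - cos(5*z)/5 - exp(-4*z)/10.


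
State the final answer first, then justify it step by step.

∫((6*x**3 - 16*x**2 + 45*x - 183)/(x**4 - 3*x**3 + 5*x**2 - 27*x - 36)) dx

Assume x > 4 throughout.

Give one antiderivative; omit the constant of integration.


The answer is log(x - 4) + 5*log(x + 1) + atan(x/3).
Step 1. Decompose ∫((6*x**3 - 16*x**2 + 45*x - 183)/(x**4 - 3*x**3 + 5*x**2 - 27*x - 36)) dx by partial fractions, (6*x**3 - 16*x**2 + 45*x - 183)/(x**4 - 3*x**3 + 5*x**2 - 27*x - 36) = 3/(x**2 + 9) + 5/(x + 1) + 1/(x - 4): now ∫(1/(x - 4)) dx + ∫(5/(x + 1)) dx + ∫(3/(x**2 + 9)) dx.
Step 2. Evaluate the standard form [assuming x > 4]: now log(x - 4) + ∫(5/(x + 1)) dx + ∫(3/(x**2 + 9)) dx.
Step 3. Evaluate the standard form [assuming x > -1]: now log(x - 4) + 5*log(x + 1) + ∫(3/(x**2 + 9)) dx.
Step 4. Evaluate the standard form: now log(x - 4) + 5*log(x + 1) + atan(x/3).
Answer: log(x - 4) + 5*log(x + 1) + atan(x/3).


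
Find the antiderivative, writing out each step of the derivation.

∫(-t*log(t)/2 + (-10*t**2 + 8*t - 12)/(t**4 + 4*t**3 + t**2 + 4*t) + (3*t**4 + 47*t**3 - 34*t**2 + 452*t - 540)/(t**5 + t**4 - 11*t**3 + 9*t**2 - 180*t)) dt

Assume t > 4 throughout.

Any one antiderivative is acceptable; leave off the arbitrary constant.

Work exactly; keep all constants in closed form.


Step 1. Rewrite: now ∫(-t*log(t)/2) dt + ∫((-10*t**2 + 8*t - 12)/(t**4 + 4*t**3 + t**2 + 4*t)) dt + ∫((3*t**4 + 47*t**3 - 34*t**2 + 452*t - 540)/(t**5 + t**4 - 11*t**3 + 9*t**2 - 180*t)) dt.
Step 2. Integrate ∫(-t*log(t)/2) dt by parts with u = log(t), dv = (-t/2) dt, so v = -t**2/4 [assuming t > 0]: now -t**2*log(t)/4 + ∫(t/4) dt + ∫((-10*t**2 + 8*t - 12)/(t**4 + 4*t**3 + t**2 + 4*t)) dt + ∫((3*t**4 + 47*t**3 - 34*t**2 + 452*t - 540)/(t**5 + t**4 - 11*t**3 + 9*t**2 - 180*t)) dt.
Step 3. Evaluate the standard form: now -t**2*log(t)/4 + t**2/8 + ∫((-10*t**2 + 8*t - 12)/(t**4 + 4*t**3 + t**2 + 4*t)) dt + ∫((3*t**4 + 47*t**3 - 34*t**2 + 452*t - 540)/(t**5 + t**4 - 11*t**3 + 9*t**2 - 180*t)) dt.
Step 4. Decompose ∫((-10*t**2 + 8*t - 12)/(t**4 + 4*t**3 + t**2 + 4*t)) dt by partial fractions, (-10*t**2 + 8*t - 12)/(t**4 + 4*t**3 + t**2 + 4*t) = 2/(t**2 + 1) + 3/(t + 4) - 3/t: now -t**2*log(t)/4 + t**2/8 + ∫(-3/t) dt + ∫((3*t**4 + 47*t**3 - 34*t**2 + 452*t - 540)/(t**5 + t**4 - 11*t**3 + 9*t**2 - 180*t)) dt + ∫(3/(t + 4)) dt + ∫(2/(t**2 + 1)) dt.
Step 5. Evaluate the standard form [assuming t > -4]: now -t**2*log(t)/4 + t**2/8 + 3*log(t + 4) + ∫(-3/t) dt + ∫((3*t**4 + 47*t**3 - 34*t**2 + 452*t - 540)/(t**5 + t**4 - 11*t**3 + 9*t**2 - 180*t)) dt + ∫(2/(t**2 + 1)) dt.
Step 6. Evaluate the standard form [assuming t > 0]: now -t**2*log(t)/4 + t**2/8 - 3*log(t) + 3*log(t + 4) + ∫((3*t**4 + 47*t**3 - 34*t**2 + 452*t - 540)/(t**5 + t**4 - 11*t**3 + 9*t**2 - 180*t)) dt + ∫(2/(t**2 + 1)) dt.
Step 7. Evaluate the standard form: now -t**2*log(t)/4 + t**2/8 - 3*log(t) + 3*log(t + 4) + 2*atan(t) + ∫((3*t**4 + 47*t**3 - 34*t**2 + 452*t - 540)/(t**5 + t**4 - 11*t**3 + 9*t**2 - 180*t)) dt.
Step 8. Decompose ∫((3*t**4 + 47*t**3 - 34*t**2 + 452*t - 540)/(t**5 + t**4 - 11*t**3 + 9*t**2 - 180*t)) dt by partial fractions, (3*t**4 + 47*t**3 - 34*t**2 + 452*t - 540)/(t**5 + t**4 - 11*t**3 + 9*t**2 - 180*t) = -1/(t**2 + 9) - 5/(t + 5) + 5/(t - 4) + 3/t: now -t**2*log(t)/4 + t**2/8 - 3*log(t) + 3*log(t + 4) + 2*atan(t) + ∫(3/t) dt + ∫(5/(t - 4)) dt + ∫(-5/(t + 5)) dt + ∫(-1/(t**2 + 9)) dt.
Step 9. Evaluate the standard form [assuming t > 0]: now -t**2*log(t)/4 + t**2/8 + 3*log(t + 4) + 2*atan(t) + ∫(5/(t - 4)) dt + ∫(-5/(t + 5)) dt + ∫(-1/(t**2 + 9)) dt.
Step 10. Evaluate the standard form [assuming t > -5]: now -t**2*log(t)/4 + t**2/8 + 3*log(t + 4) - 5*log(t + 5) + 2*atan(t) + ∫(5/(t - 4)) dt + ∫(-1/(t**2 + 9)) dt.
Step 11. Evaluate the standard form [assuming t > 4]: now -t**2*log(t)/4 + t**2/8 + 5*log(t - 4) + 3*log(t + 4) - 5*log(t + 5) + 2*atan(t) + ∫(-1/(t**2 + 9)) dt.
Step 12. Evaluate the standard form: now -t**2*log(t)/4 + t**2/8 + 5*log(t - 4) + 3*log(t + 4) - 5*log(t + 5) - atan(t/3)/3 + 2*atan(t).
Answer: -t**2*log(t)/4 + t**2/8 + 5*log(t - 4) + 3*log(t + 4) - 5*log(t + 5) - atan(t/3)/3 + 2*atan(t).


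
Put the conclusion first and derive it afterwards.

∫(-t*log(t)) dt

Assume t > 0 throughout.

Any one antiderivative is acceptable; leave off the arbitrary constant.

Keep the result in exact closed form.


The answer is -t**2*log(t)/2 + t**2/4.
Step 1. Integrate ∫(-t*log(t)) dt by parts with u = log(t), dv = (-t) dt, so v = -t**2/2 [assuming t > 0]: now -t**2*log(t)/2 + ∫(t/2) dt.
Step 2. Evaluate the standard form: now -t**2*log(t)/2 + t**2/4.
Answer: -t**2*log(t)/2 + t**2/4.


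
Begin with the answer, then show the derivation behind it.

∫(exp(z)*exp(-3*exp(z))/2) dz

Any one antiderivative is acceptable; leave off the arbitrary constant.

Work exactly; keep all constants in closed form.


The answer is -exp(-3*exp(z))/6.
Step 1. Substitute u = exp(z), turning ∫(exp(z)*exp(-3*exp(z))/2) dz into ∫(exp(-3*u)/2) du: now ∫(exp(-3*u)/2) du.
Step 2. Evaluate the standard form: now -exp(-3*u)/6.
Step 3. Substitute back u = exp(z): now -exp(-3*exp(z))/6.
Answer: -exp(-3*exp(z))/6.


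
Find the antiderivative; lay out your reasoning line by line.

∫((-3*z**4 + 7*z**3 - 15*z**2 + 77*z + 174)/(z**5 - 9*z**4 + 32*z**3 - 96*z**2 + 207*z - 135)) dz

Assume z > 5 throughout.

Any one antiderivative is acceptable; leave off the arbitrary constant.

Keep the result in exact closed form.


Step 1. Decompose ∫((-3*z**4 + 7*z**3 - 15*z**2 + 77*z + 174)/(z**5 - 9*z**4 + 32*z**3 - 96*z**2 + 207*z - 135)) dz by partial fractions, (-3*z**4 + 7*z**3 - 15*z**2 + 77*z + 174)/(z**5 - 9*z**4 + 32*z**3 - 96*z**2 + 207*z - 135) = 1/(z**2 + 9) + 3/(z - 1) - 3/(z - 3) - 3/(z - 5): now ∫(-3/(z - 5)) dz + ∫(-3/(z - 3)) dz + ∫(3/(z - 1)) dz + ∫(1/(z**2 + 9)) dz.
Step 2. Evaluate the standard form [assuming z > 3]: now -3*log(z - 3) + ∫(-3/(z - 5)) dz + ∫(3/(z - 1)) dz + ∫(1/(z**2 + 9)) dz.
Step 3. Evaluate the standard form [assuming z > 5]: now -3*log(z - 5) - 3*log(z - 3) + ∫(3/(z - 1)) dz + ∫(1/(z**2 + 9)) dz.
Step 4. Evaluate the standard form [assuming z > 1]: now -3*log(z - 5) - 3*log(z - 3) + 3*log(z - 1) + ∫(1/(z**2 + 9)) dz.
Step 5. Evaluate the standard form: now -3*log(z - 5) - 3*log(z - 3) + 3*log(z - 1) + atan(z/3)/3.
Answer: -3*log(z - 5) - 3*log(z - 3) + 3*log(z - 1) + atan(z/3)/3.


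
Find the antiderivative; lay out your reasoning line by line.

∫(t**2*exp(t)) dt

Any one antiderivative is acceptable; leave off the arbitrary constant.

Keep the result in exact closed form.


Step 1. Integrate ∫(t**2*exp(t)) dt by parts with u = t**2, dv = (exp(t)) dt, so v = exp(t): now t**2*exp(t) + ∫(-2*t*exp(t)) dt.
Step 2. Integrate ∫(-2*t*exp(t)) dt by parts with u = t, dv = (-2*exp(t)) dt, so v = -2*exp(t): now t**2*exp(t) - 2*t*exp(t) + ∫(2*exp(t)) dt.
Step 3. Evaluate the standard form: now t**2*exp(t) - 2*t*exp(t) + 2*exp(t).
Answer: t**2*exp(t) - 2*t*exp(t) + 2*exp(t).


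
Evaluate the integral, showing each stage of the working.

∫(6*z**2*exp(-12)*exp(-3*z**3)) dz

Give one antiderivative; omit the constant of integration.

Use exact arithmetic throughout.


Step 1. Substitute u = z**3 + 4, turning ∫(6*z**2*exp(-12)*exp(-3*z**3)) dz into ∫(2*exp(-3*u)) du: now ∫(2*exp(-3*u)) du.
Step 2. Evaluate the standard form: now -2*exp(-3*u)/3.
Step 3. Substitute back u = z**3 + 4: now -2*exp(-3*z**3 - 12)/3.
Answer: -2*exp(-3*z**3 - 12)/3.


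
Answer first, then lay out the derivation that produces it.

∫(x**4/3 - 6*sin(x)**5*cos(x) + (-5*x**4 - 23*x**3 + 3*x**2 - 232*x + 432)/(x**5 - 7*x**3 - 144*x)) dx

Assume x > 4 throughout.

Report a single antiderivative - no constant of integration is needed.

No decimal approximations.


The answer is x**5/15 - 3*log(x) - 4*log(x - 4) + 2*log(x + 4) - sin(x)**6 + atan(x/3)/3.
Step 1. Rewrite: now ∫(x**4/3) dx + ∫((-5*x**4 - 23*x**3 + 3*x**2 - 232*x + 432)/(x**5 - 7*x**3 - 144*x)) dx + ∫(-6*sin(x)**5*cos(x)) dx.
Step 2. Decompose ∫((-5*x**4 - 23*x**3 + 3*x**2 - 232*x + 432)/(x**5 - 7*x**3 - 144*x)) dx by partial fractions, (-5*x**4 - 23*x**3 + 3*x**2 - 232*x + 432)/(x**5 - 7*x**3 - 144*x) = 1/(x**2 + 9) + 2/(x + 4) - 4/(x - 4) - 3/x: now ∫(-3/x) dx + ∫(x**4/3) dx + ∫(-6*sin(x)**5*cos(x)) dx + ∫(-4/(x - 4)) dx + ∫(2/(x + 4)) dx + ∫(1/(x**2 + 9)) dx.
Step 3. Evaluate the standard form [assuming x > 4]: now -4*log(x - 4) + ∫(-3/x) dx + ∫(x**4/3) dx + ∫(-6*sin(x)**5*cos(x)) dx + ∫(2/(x + 4)) dx + ∫(1/(x**2 + 9)) dx.
Step 4. Evaluate the standard form [assuming x > -4]: now -4*log(x - 4) + 2*log(x + 4) + ∫(-3/x) dx + ∫(x**4/3) dx + ∫(-6*sin(x)**5*cos(x)) dx + ∫(1/(x**2 + 9)) dx.
Step 5. Evaluate the standard form [assuming x > 0]: now -3*log(x) - 4*log(x - 4) + 2*log(x + 4) + ∫(x**4/3) dx + ∫(-6*sin(x)**5*cos(x)) dx + ∫(1/(x**2 + 9)) dx.
Step 6. Evaluate the standard form: now -3*log(x) - 4*log(x - 4) + 2*log(x + 4) + atan(x/3)/3 + ∫(x**4/3) dx + ∫(-6*sin(x)**5*cos(x)) dx.
Step 7. Evaluate the standard form: now x**5/15 - 3*log(x) - 4*log(x - 4) + 2*log(x + 4) + atan(x/3)/3 + ∫(-6*sin(x)**5*cos(x)) dx.
Step 8. Substitute u = sin(x), turning ∫(-6*sin(x)**5*cos(x)) dx into ∫(-6*u**5) du: now x**5/15 - 3*log(x) - 4*log(x - 4) + 2*log(x + 4) + atan(x/3)/3 + ∫(-6*u**5) du.
Step 9. Evaluate the standard form: now -u**6 + x**5/15 - 3*log(x) - 4*log(x - 4) + 2*log(x + 4) + atan(x/3)/3.
Step 10. Substitute back u = sin(x): now x**5/15 - 3*log(x) - 4*log(x - 4) + 2*log(x + 4) - sin(x)**6 + atan(x/3)/3.
Answer: x**5/15 - 3*log(x) - 4*log(x - 4) + 2*log(x + 4) - sin(x)**6 + atan(x/3)/3.


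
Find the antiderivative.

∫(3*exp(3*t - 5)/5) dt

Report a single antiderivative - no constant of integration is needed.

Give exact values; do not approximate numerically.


Answer: exp(3*t - 5)/5.


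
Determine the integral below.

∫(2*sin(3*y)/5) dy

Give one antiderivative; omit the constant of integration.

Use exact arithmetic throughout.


Answer: -2*cos(3*y)/15.


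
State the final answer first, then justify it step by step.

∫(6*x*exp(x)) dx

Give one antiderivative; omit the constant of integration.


The answer is 6*x*exp(x) - 6*exp(x).
Step 1. Integrate ∫(6*x*exp(x)) dx by parts with u = x, dv = (6*exp(x)) dx, so v = 6*exp(x): now 6*x*exp(x) + ∫(-6*exp(x)) dx.
Step 2. Evaluate the standard form: now 6*x*exp(x) - 6*exp(x).
Answer: 6*x*exp(x) - 6*exp(x).


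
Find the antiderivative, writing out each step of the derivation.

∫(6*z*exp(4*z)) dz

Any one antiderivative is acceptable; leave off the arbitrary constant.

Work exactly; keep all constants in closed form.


Step 1. Integrate ∫(6*z*exp(4*z)) dz by parts with u = z, dv = (6*exp(4*z)) dz, so v = 3*exp(4*z)/2: now 3*z*exp(4*z)/2 + ∫(-3*exp(4*z)/2) dz.
Step 2. Evaluate the standard form: now 3*z*exp(4*z)/2 - 3*exp(4*z)/8.
Answer: 3*z*exp(4*z)/2 - 3*exp(4*z)/8.


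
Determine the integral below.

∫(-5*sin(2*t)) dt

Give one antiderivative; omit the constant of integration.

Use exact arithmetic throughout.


Answer: 5*cos(2*t)/2.


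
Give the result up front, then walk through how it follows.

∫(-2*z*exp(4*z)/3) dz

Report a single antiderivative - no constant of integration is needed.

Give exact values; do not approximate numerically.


The answer is -z*exp(4*z)/6 + exp(4*z)/24.
Step 1. Integrate ∫(-2*z*exp(4*z)/3) dz by parts with u = z, dv = (-2*exp(4*z)/3) dz, so v = -exp(4*z)/6: now -z*exp(4*z)/6 + ∫(exp(4*z)/6) dz.
Step 2. Evaluate the standard form: now -z*exp(4*z)/6 + exp(4*z)/24.
Answer: -z*exp(4*z)/6 + exp(4*z)/24.


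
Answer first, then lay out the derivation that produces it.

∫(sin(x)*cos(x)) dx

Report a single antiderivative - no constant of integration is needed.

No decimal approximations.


The answer is sin(x)**2/2.
Step 1. Substitute u = sin(x), turning ∫(sin(x)*cos(x)) dx into ∫(u) du: now ∫(u) du.
Step 2. Evaluate the standard form: now u**2/2.
Step 3. Substitute back u = sin(x): now sin(x)**2/2.
Answer: sin(x)**2/2.


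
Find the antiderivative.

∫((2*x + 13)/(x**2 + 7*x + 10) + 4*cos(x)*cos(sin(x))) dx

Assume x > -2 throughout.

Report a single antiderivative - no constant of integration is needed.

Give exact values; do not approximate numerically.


Answer: 3*log(x + 2) - log(x + 5) + 4*sin(sin(x)).


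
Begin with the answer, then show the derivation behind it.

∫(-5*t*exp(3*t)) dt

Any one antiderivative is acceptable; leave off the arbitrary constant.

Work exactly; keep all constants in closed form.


The answer is -5*t*exp(3*t)/3 + 5*exp(3*t)/9.
Step 1. Integrate ∫(-5*t*exp(3*t)) dt by parts with u = t, dv = (-5*exp(3*t)) dt, so v = -5*exp(3*t)/3: now -5*t*exp(3*t)/3 + ∫(5*exp(3*t)/3) dt.
Step 2. Evaluate the standard form: now -5*t*exp(3*t)/3 + 5*exp(3*t)/9.
Answer: -5*t*exp(3*t)/3 + 5*exp(3*t)/9.


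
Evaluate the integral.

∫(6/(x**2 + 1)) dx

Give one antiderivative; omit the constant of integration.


Answer: 6*atan(x).


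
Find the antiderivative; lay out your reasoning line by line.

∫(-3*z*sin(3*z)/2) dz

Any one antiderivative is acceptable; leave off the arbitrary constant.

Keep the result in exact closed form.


Step 1. Integrate ∫(-3*z*sin(3*z)/2) dz by parts with u = z, dv = (-3*sin(3*z)/2) dz, so v = cos(3*z)/2: now z*cos(3*z)/2 + ∫(-cos(3*z)/2) dz.
Step 2. Evaluate the standard form: now z*cos(3*z)/2 - sin(3*z)/6.
Answer: z*cos(3*z)/2 - sin(3*z)/6.


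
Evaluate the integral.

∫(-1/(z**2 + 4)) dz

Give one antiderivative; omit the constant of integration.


Answer: -atan(z/2)/2.


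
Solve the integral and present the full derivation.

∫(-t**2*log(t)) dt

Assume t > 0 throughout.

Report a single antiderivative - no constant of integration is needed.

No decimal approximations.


Step 1. Integrate ∫(-t**2*log(t)) dt by parts with u = log(t), dv = (-t**2) dt, so v = -t**3/3 [assuming t > 0]: now -t**3*log(t)/3 + ∫(t**2/3) dt.
Step 2. Evaluate the standard form: now -t**3*log(t)/3 + t**3/9.
Answer: -t**3*log(t)/3 + t**3/9.


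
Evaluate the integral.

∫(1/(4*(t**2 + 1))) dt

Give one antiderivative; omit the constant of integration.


Answer: atan(t)/4.


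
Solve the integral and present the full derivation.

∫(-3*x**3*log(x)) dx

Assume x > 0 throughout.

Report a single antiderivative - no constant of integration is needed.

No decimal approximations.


Step 1. Integrate ∫(-3*x**3*log(x)) dx by parts with u = log(x), dv = (-3*x**3) dx, so v = -3*x**4/4 [assuming x > 0]: now -3*x**4*log(x)/4 + ∫(3*x**3/4) dx.
Step 2. Evaluate the standard form: now -3*x**4*log(x)/4 + 3*x**4/16.
Answer: -3*x**4*log(x)/4 + 3*x**4/16.


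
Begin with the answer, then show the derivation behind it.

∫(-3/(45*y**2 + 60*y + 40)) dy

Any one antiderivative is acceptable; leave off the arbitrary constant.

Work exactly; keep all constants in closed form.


The answer is -atan(3*y/2 + 1)/10.
Step 1. Substitute u = -3*y - 2, turning ∫(-3/(45*y**2 + 60*y + 40)) dy into ∫(1/(5*(u**2 + 4))) du: now ∫(1/(5*(u**2 + 4))) du.
Step 2. Evaluate the standard form: now atan(u/2)/10.
Step 3. Substitute back u = -3*y - 2: now -atan(3*y/2 + 1)/10.
Answer: -atan(3*y/2 + 1)/10.


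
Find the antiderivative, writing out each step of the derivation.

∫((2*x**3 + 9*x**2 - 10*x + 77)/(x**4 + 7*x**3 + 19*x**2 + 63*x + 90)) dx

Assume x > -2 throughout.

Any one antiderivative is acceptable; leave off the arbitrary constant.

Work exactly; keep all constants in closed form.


Step 1. Decompose ∫((2*x**3 + 9*x**2 - 10*x + 77)/(x**4 + 7*x**3 + 19*x**2 + 63*x + 90)) dx by partial fractions, (2*x**3 + 9*x**2 - 10*x + 77)/(x**4 + 7*x**3 + 19*x**2 + 63*x + 90) = -4/(x**2 + 9) - 1/(x + 5) + 3/(x + 2): now ∫(3/(x + 2)) dx + ∫(-1/(x + 5)) dx + ∫(-4/(x**2 + 9)) dx.
Step 2. Evaluate the standard form [assuming x > -5]: now -log(x + 5) + ∫(3/(x + 2)) dx + ∫(-4/(x**2 + 9)) dx.
Step 3. Evaluate the standard form [assuming x > -2]: now 3*log(x + 2) - log(x + 5) + ∫(-4/(x**2 + 9)) dx.
Step 4. Evaluate the standard form: now 3*log(x + 2) - log(x + 5) - 4*atan(x/3)/3.
Answer: 3*log(x + 2) - log(x + 5) - 4*atan(x/3)/3.


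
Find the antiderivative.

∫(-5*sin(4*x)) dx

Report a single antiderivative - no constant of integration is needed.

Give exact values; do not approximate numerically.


Answer: 5*cos(4*x)/4.


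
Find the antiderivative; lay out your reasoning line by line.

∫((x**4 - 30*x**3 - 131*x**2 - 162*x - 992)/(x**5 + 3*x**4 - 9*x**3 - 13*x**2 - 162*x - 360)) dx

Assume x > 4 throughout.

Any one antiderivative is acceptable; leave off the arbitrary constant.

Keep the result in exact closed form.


Step 1. Decompose ∫((x**4 - 30*x**3 - 131*x**2 - 162*x - 992)/(x**5 + 3*x**4 - 9*x**3 - 13*x**2 - 162*x - 360)) dx by partial fractions, (x**4 - 30*x**3 - 131*x**2 - 162*x - 992)/(x**5 + 3*x**4 - 9*x**3 - 13*x**2 - 162*x - 360) = -4/(x**2 + 9) + 1/(x + 5) + 4/(x + 2) - 4/(x - 4): now ∫(-4/(x - 4)) dx + ∫(4/(x + 2)) dx + ∫(1/(x + 5)) dx + ∫(-4/(x**2 + 9)) dx.
Step 2. Evaluate the standard form [assuming x > -5]: now log(x + 5) + ∫(-4/(x - 4)) dx + ∫(4/(x + 2)) dx + ∫(-4/(x**2 + 9)) dx.
Step 3. Evaluate the standard form [assuming x > 4]: now -4*log(x - 4) + log(x + 5) + ∫(4/(x + 2)) dx + ∫(-4/(x**2 + 9)) dx.
Step 4. Evaluate the standard form [assuming x > -2]: now -4*log(x - 4) + 4*log(x + 2) + log(x + 5) + ∫(-4/(x**2 + 9)) dx.
Step 5. Evaluate the standard form: now -4*log(x - 4) + 4*log(x + 2) + log(x + 5) - 4*atan(x/3)/3.
Answer: -4*log(x - 4) + 4*log(x + 2) + log(x + 5) - 4*atan(x/3)/3.


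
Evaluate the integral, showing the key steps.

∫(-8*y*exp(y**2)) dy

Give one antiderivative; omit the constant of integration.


Step 1. Substitute u = y**2, turning ∫(-8*y*exp(y**2)) dy into ∫(-4*exp(u)) du: now ∫(-4*exp(u)) du.
Step 2. Evaluate the standard form: now -4*exp(u).
Step 3. Substitute back u = y**2: now -4*exp(y**2).
Answer: -4*exp(y**2).


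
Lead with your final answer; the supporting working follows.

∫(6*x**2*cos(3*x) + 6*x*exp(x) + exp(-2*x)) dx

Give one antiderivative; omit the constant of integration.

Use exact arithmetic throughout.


The answer is 2*x**2*sin(3*x) + 6*x*exp(x) + 4*x*cos(3*x)/3 - 6*exp(x) - 4*sin(3*x)/9 - exp(-2*x)/2.
Step 1. Rewrite: now ∫(6*x*exp(x)) dx + ∫(6*x**2*cos(3*x)) dx + ∫(exp(-2*x)) dx.
Step 2. Integrate ∫(6*x**2*cos(3*x)) dx by parts with u = x**2, dv = (6*cos(3*x)) dx, so v = 2*sin(3*x): now 2*x**2*sin(3*x) + ∫(6*x*exp(x)) dx + ∫(-4*x*sin(3*x)) dx + ∫(exp(-2*x)) dx.
Step 3. Integrate ∫(-4*x*sin(3*x)) dx by parts with u = x, dv = (-4*sin(3*x)) dx, so v = 4*cos(3*x)/3: now 2*x**2*sin(3*x) + 4*x*cos(3*x)/3 + ∫(6*x*exp(x)) dx + ∫(exp(-2*x)) dx + ∫(-4*cos(3*x)/3) dx.
Step 4. Evaluate the standard form: now 2*x**2*sin(3*x) + 4*x*cos(3*x)/3 - 4*sin(3*x)/9 + ∫(6*x*exp(x)) dx + ∫(exp(-2*x)) dx.
Step 5. Integrate ∫(6*x*exp(x)) dx by parts with u = x, dv = (6*exp(x)) dx, so v = 6*exp(x): now 2*x**2*sin(3*x) + 6*x*exp(x) + 4*x*cos(3*x)/3 - 4*sin(3*x)/9 + ∫(exp(-2*x)) dx + ∫(-6*exp(x)) dx.
Step 6. Evaluate the standard form: now 2*x**2*sin(3*x) + 6*x*exp(x) + 4*x*cos(3*x)/3 - 6*exp(x) - 4*sin(3*x)/9 + ∫(exp(-2*x)) dx.
Step 7. Evaluate the standard form: now 2*x**2*sin(3*x) + 6*x*exp(x) + 4*x*cos(3*x)/3 - 6*exp(x) - 4*sin(3*x)/9 - exp(-2*x)/2.
Answer: 2*x**2*sin(3*x) + 6*x*exp(x) + 4*x*cos(3*x)/3 - 6*exp(x) - 4*sin(3*x)/9 - exp(-2*x)/2.


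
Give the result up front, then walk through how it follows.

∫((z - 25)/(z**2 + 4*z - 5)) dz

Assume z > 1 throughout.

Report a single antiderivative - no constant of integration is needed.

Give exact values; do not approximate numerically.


The answer is -4*log(z - 1) + 5*log(z + 5).
Step 1. Decompose ∫((z - 25)/(z**2 + 4*z - 5)) dz by partial fractions, (z - 25)/(z**2 + 4*z - 5) = 5/(z + 5) - 4/(z - 1): now ∫(-4/(z - 1)) dz + ∫(5/(z + 5)) dz.
Step 2. Evaluate the standard form [assuming z > 1]: now -4*log(z - 1) + ∫(5/(z + 5)) dz.
Step 3. Evaluate the standard form [assuming z > -5]: now -4*log(z - 1) + 5*log(z + 5).
Answer: -4*log(z - 1) + 5*log(z + 5).


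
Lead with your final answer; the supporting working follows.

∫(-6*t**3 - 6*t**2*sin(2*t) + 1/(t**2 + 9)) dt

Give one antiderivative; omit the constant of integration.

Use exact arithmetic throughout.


The answer is -3*t**4/2 + 3*t**2*cos(2*t) - 3*t*sin(2*t) - 3*cos(2*t)/2 + atan(t/3)/3.
Step 1. Rewrite: now ∫(-6*t**3) dt + ∫(-6*t**2*sin(2*t)) dt + ∫(1/(t**2 + 9)) dt.
Step 2. Integrate ∫(-6*t**2*sin(2*t)) dt by parts with u = t**2, dv = (-6*sin(2*t)) dt, so v = 3*cos(2*t): now 3*t**2*cos(2*t) + ∫(-6*t**3) dt + ∫(-6*t*cos(2*t)) dt + ∫(1/(t**2 + 9)) dt.
Step 3. Integrate ∫(-6*t*cos(2*t)) dt by parts with u = t, dv = (-6*cos(2*t)) dt, so v = -3*sin(2*t): now 3*t**2*cos(2*t) - 3*t*sin(2*t) + ∫(-6*t**3) dt + ∫(1/(t**2 + 9)) dt + ∫(3*sin(2*t)) dt.
Step 4. Evaluate the standard form: now 3*t**2*cos(2*t) - 3*t*sin(2*t) - 3*cos(2*t)/2 + ∫(-6*t**3) dt + ∫(1/(t**2 + 9)) dt.
Step 5. Evaluate the standard form: now -3*t**4/2 + 3*t**2*cos(2*t) - 3*t*sin(2*t) - 3*cos(2*t)/2 + ∫(1/(t**2 + 9)) dt.
Step 6. Evaluate the standard form: now -3*t**4/2 + 3*t**2*cos(2*t) - 3*t*sin(2*t) - 3*cos(2*t)/2 + atan(t/3)/3.
Answer: -3*t**4/2 + 3*t**2*cos(2*t) - 3*t*sin(2*t) - 3*cos(2*t)/2 + atan(t/3)/3.


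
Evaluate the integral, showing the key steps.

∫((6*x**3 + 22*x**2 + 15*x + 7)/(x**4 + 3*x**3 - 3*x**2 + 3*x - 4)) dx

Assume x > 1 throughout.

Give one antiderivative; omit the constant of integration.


Step 1. Decompose ∫((6*x**3 + 22*x**2 + 15*x + 7)/(x**4 + 3*x**3 - 3*x**2 + 3*x - 4)) dx by partial fractions, (6*x**3 + 22*x**2 + 15*x + 7)/(x**4 + 3*x**3 - 3*x**2 + 3*x - 4) = 3/(x**2 + 1) + 1/(x + 4) + 5/(x - 1): now ∫(5/(x - 1)) dx + ∫(1/(x + 4)) dx + ∫(3/(x**2 + 1)) dx.
Step 2. Evaluate the standard form [assuming x > -4]: now log(x + 4) + ∫(5/(x - 1)) dx + ∫(3/(x**2 + 1)) dx.
Step 3. Evaluate the standard form [assuming x > 1]: now 5*log(x - 1) + log(x + 4) + ∫(3/(x**2 + 1)) dx.
Step 4. Evaluate the standard form: now 5*log(x - 1) + log(x + 4) + 3*atan(x).
Answer: 5*log(x - 1) + log(x + 4) + 3*atan(x).


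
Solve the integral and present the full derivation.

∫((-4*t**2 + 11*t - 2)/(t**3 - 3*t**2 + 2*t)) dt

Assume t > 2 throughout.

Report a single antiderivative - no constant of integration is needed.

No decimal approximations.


Step 1. Decompose ∫((-4*t**2 + 11*t - 2)/(t**3 - 3*t**2 + 2*t)) dt by partial fractions, (-4*t**2 + 11*t - 2)/(t**3 - 3*t**2 + 2*t) = -5/(t - 1) + 2/(t - 2) - 1/t: now ∫(-1/t) dt + ∫(2/(t - 2)) dt + ∫(-5/(t - 1)) dt.
Step 2. Evaluate the standard form [assuming t > 1]: now -5*log(t - 1) + ∫(-1/t) dt + ∫(2/(t - 2)) dt.
Step 3. Evaluate the standard form [assuming t > 0]: now -log(t) - 5*log(t - 1) + ∫(2/(t - 2)) dt.
Step 4. Evaluate the standard form [assuming t > 2]: now -log(t) + 2*log(t - 2) - 5*log(t - 1).
Answer: -log(t) + 2*log(t - 2) - 5*log(t - 1).


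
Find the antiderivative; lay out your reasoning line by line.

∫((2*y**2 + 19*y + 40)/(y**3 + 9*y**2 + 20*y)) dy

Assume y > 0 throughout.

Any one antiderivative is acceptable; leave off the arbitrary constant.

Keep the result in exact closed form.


Step 1. Decompose ∫((2*y**2 + 19*y + 40)/(y**3 + 9*y**2 + 20*y)) dy by partial fractions, (2*y**2 + 19*y + 40)/(y**3 + 9*y**2 + 20*y) = -1/(y + 5) + 1/(y + 4) + 2/y: now ∫(2/y) dy + ∫(1/(y + 4)) dy + ∫(-1/(y + 5)) dy.
Step 2. Evaluate the standard form [assuming y > -5]: now -log(y + 5) + ∫(2/y) dy + ∫(1/(y + 4)) dy.
Step 3. Evaluate the standard form [assuming y > -4]: now log(y + 4) - log(y + 5) + ∫(2/y) dy.
Step 4. Evaluate the standard form [assuming y > 0]: now 2*log(y) + log(y + 4) - log(y + 5).
Answer: 2*log(y) + log(y + 4) - log(y + 5).


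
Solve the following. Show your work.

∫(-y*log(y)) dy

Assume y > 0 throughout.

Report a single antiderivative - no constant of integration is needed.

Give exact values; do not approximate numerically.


Step 1. Integrate ∫(-y*log(y)) dy by parts with u = log(y), dv = (-y) dy, so v = -y**2/2 [assuming y > 0]: now -y**2*log(y)/2 + ∫(y/2) dy.
Step 2. Evaluate the standard form: now -y**2*log(y)/2 + y**2/4.
Answer: -y**2*log(y)/2 + y**2/4.


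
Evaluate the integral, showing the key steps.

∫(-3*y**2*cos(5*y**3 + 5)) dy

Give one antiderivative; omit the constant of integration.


Step 1. Substitute u = y**3 + 1, turning ∫(-3*y**2*cos(5*y**3 + 5)) dy into ∫(-cos(5*u)) du: now ∫(-cos(5*u)) du.
Step 2. Evaluate the standard form: now -sin(5*u)/5.
Step 3. Substitute back u = y**3 + 1: now -sin(5*y**3 + 5)/5.
Answer: -sin(5*y**3 + 5)/5.


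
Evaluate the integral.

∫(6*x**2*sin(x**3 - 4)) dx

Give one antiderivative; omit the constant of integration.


Answer: -2*cos(x**3 - 4).


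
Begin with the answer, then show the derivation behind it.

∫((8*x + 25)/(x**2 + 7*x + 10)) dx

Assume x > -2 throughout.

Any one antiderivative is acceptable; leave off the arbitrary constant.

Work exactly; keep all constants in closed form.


The answer is 3*log(x + 2) + 5*log(x + 5).
Step 1. Decompose ∫((8*x + 25)/(x**2 + 7*x + 10)) dx by partial fractions, (8*x + 25)/(x**2 + 7*x + 10) = 5/(x + 5) + 3/(x + 2): now ∫(3/(x + 2)) dx + ∫(5/(x + 5)) dx.
Step 2. Evaluate the standard form [assuming x > -2]: now 3*log(x + 2) + ∫(5/(x + 5)) dx.
Step 3. Evaluate the standard form [assuming x > -5]: now 3*log(x + 2) + 5*log(x + 5).
Answer: 3*log(x + 2) + 5*log(x + 5).


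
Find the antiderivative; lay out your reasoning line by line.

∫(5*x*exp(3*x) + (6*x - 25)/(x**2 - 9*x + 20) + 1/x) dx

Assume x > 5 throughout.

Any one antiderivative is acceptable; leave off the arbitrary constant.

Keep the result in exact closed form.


Step 1. Rewrite: now ∫(1/x) dx + ∫(5*x*exp(3*x)) dx + ∫((6*x - 25)/(x**2 - 9*x + 20)) dx.
Step 2. Evaluate the standard form [assuming x > 0]: now log(x) + ∫(5*x*exp(3*x)) dx + ∫((6*x - 25)/(x**2 - 9*x + 20)) dx.
Step 3. Decompose ∫((6*x - 25)/(x**2 - 9*x + 20)) dx by partial fractions, (6*x - 25)/(x**2 - 9*x + 20) = 1/(x - 4) + 5/(x - 5): now log(x) + ∫(5*x*exp(3*x)) dx + ∫(5/(x - 5)) dx + ∫(1/(x - 4)) dx.
Step 4. Evaluate the standard form [assuming x > 4]: now log(x) + log(x - 4) + ∫(5*x*exp(3*x)) dx + ∫(5/(x - 5)) dx.
Step 5. Evaluate the standard form [assuming x > 5]: now log(x) + 5*log(x - 5) + log(x - 4) + ∫(5*x*exp(3*x)) dx.
Step 6. Integrate ∫(5*x*exp(3*x)) dx by parts with u = x, dv = (5*exp(3*x)) dx, so v = 5*exp(3*x)/3: now 5*x*exp(3*x)/3 + log(x) + 5*log(x - 5) + log(x - 4) + ∫(-5*exp(3*x)/3) dx.
Step 7. Evaluate the standard form: now 5*x*exp(3*x)/3 - 5*exp(3*x)/9 + log(x) + 5*log(x - 5) + log(x - 4).
Answer: 5*x*exp(3*x)/3 - 5*exp(3*x)/9 + log(x) + 5*log(x - 5) + log(x - 4).


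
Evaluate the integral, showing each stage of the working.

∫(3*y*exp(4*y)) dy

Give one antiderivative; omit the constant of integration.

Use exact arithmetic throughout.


Step 1. Integrate ∫(3*y*exp(4*y)) dy by parts with u = y, dv = (3*exp(4*y)) dy, so v = 3*exp(4*y)/4: now 3*y*exp(4*y)/4 + ∫(-3*exp(4*y)/4) dy.
Step 2. Evaluate the standard form: now 3*y*exp(4*y)/4 - 3*exp(4*y)/16.
Answer: 3*y*exp(4*y)/4 - 3*exp(4*y)/16.


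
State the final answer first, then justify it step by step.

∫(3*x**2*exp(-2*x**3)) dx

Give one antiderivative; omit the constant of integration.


The answer is -exp(-2*x**3)/2.
Step 1. Substitute u = x**3, turning ∫(3*x**2*exp(-2*x**3)) dx into ∫(exp(-2*u)) du: now ∫(exp(-2*u)) du.
Step 2. Evaluate the standard form: now -exp(-2*u)/2.
Step 3. Substitute back u = x**3: now -exp(-2*x**3)/2.
Answer: -exp(-2*x**3)/2.


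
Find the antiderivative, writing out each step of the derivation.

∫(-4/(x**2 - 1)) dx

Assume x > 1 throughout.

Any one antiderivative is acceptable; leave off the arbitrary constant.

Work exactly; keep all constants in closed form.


Step 1. Decompose ∫(-4/(x**2 - 1)) dx by partial fractions, -4/(x**2 - 1) = 2/(x + 1) - 2/(x - 1): now ∫(-2/(x - 1)) dx + ∫(2/(x + 1)) dx.
Step 2. Evaluate the standard form [assuming x > -1]: now 2*log(x + 1) + ∫(-2/(x - 1)) dx.
Step 3. Evaluate the standard form [assuming x > 1]: now -2*log(x - 1) + 2*log(x + 1).
Answer: -2*log(x - 1) + 2*log(x + 1).


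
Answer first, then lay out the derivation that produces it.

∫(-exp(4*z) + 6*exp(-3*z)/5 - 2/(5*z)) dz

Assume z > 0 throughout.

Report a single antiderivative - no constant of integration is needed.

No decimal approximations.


The answer is -exp(4*z)/4 - 2*log(z)/5 - 2*exp(-3*z)/5.
Step 1. Rewrite: now ∫(-2/(5*z)) dz + ∫(6*exp(-3*z)/5) dz + ∫(-exp(4*z)) dz.
Step 2. Evaluate the standard form: now -exp(4*z)/4 + ∫(-2/(5*z)) dz + ∫(6*exp(-3*z)/5) dz.
Step 3. Evaluate the standard form [assuming z > 0]: now -exp(4*z)/4 - 2*log(z)/5 + ∫(6*exp(-3*z)/5) dz.
Step 4. Evaluate the standard form: now -exp(4*z)/4 - 2*log(z)/5 - 2*exp(-3*z)/5.
Answer: -exp(4*z)/4 - 2*log(z)/5 - 2*exp(-3*z)/5.
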